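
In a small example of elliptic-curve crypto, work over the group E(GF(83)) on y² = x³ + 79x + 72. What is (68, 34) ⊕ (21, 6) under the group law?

(11, 60)

(68, 34) + (21, 6). λ = (6 - 34)/(21 - 68) ≡ 55/36 mod 83. 36⁻¹ ≡ 30 (mod 83), so λ ≡ 73.
  x = λ² - 68 - 21 = 5329 - 89 ≡ 11; y = λ·(68 - 11) - 34 ≡ 60. → (11, 60)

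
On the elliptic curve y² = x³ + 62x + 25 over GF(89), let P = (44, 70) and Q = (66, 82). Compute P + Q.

(44, 70) + (66, 82). λ = (82 - 70)/(66 - 44) ≡ 12/22 mod 89. 22⁻¹ ≡ 85 (mod 89), so λ ≡ 41.
  x = λ² - 44 - 66 = 1681 - 110 ≡ 58; y = λ·(44 - 58) - 70 ≡ 68. → (58, 68)

(58, 68)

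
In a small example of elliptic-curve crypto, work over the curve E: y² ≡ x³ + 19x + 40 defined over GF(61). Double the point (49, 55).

tangent at (49, 55): λ = (3·49² + 19)/(2·55) ≡ 24/49. 49⁻¹ ≡ 5 (mod 61) since 49·5 = 245 ≡ 1, so λ ≡ 24·5 ≡ 59.
  x = λ² - 49 - 49 = 3481 - 98 ≡ 28; y = λ·(49 - 28) - 55 ≡ 25. → (28, 25)

(28, 25)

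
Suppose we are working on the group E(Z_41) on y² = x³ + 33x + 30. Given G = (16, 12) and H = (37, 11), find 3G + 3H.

(15, 28)

First 3G:
Repeated addition: build up to 3G.
2G: tangent at (16, 12): λ = (3·16² + 33)/(2·12) ≡ 22/24. 24⁻¹ ≡ 12 (mod 41), so λ ≡ 22·12 ≡ 18.
  x = λ² - 16 - 16 = 324 - 32 ≡ 5; y = λ·(16 - 5) - 12 ≡ 22. → (5, 22)
3G: (5, 22) + (16, 12). λ = (12 - 22)/(16 - 5) ≡ 31/11 mod 41. 11⁻¹ ≡ 15 (mod 41), so λ ≡ 14.
  x = λ² - 5 - 16 = 196 - 21 ≡ 11; y = λ·(5 - 11) - 22 ≡ 17. → (11, 17)
3G = (11, 17).
Next 3H:
Repeated addition: build up to 3H.
2H: tangent at (37, 11): λ = (3·37² + 33)/(2·11) ≡ 40/22. 22⁻¹ ≡ 28 (mod 41), so λ ≡ 40·28 ≡ 13.
  x = λ² - 37 - 37 = 169 - 74 ≡ 13; y = λ·(37 - 13) - 11 ≡ 14. → (13, 14)
3H: (13, 14) + (37, 11). λ = (11 - 14)/(37 - 13) ≡ 38/24 mod 41. 24⁻¹ ≡ 12 (mod 41) since 24·12 = 288 ≡ 1, so λ ≡ 5.
  x = λ² - 13 - 37 = 25 - 50 ≡ 16; y = λ·(13 - 16) - 14 ≡ 12. → (16, 12)
3H = (16, 12).
Finally 3G + 3H:
(11, 17) + (16, 12). λ = (12 - 17)/(16 - 11) ≡ 36/5 mod 41. 5⁻¹ ≡ 33 (mod 41) since 5·33 = 165 ≡ 1, so λ ≡ 40.
  x = λ² - 11 - 16 = 1600 - 27 ≡ 15; y = λ·(11 - 15) - 17 ≡ 28. → (15, 28)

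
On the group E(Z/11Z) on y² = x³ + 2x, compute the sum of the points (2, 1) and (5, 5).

(2, 1) + (5, 5). λ = (5 - 1)/(5 - 2) ≡ 4/3 mod 11. 3⁻¹ ≡ 4 (mod 11), so λ ≡ 5.
  x = λ² - 2 - 5 = 25 - 7 ≡ 7; y = λ·(2 - 7) - 1 ≡ 7. → (7, 7)

(7, 7)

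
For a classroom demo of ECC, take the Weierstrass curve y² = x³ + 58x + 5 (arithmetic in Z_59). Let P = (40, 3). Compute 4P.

Repeated addition: build up to 4P.
2P: tangent at (40, 3): λ = (3·40² + 58)/(2·3) ≡ 20/6. 6⁻¹ ≡ 10 (mod 59), so λ ≡ 20·10 ≡ 23.
  x = λ² - 40 - 40 = 529 - 80 ≡ 36; y = λ·(40 - 36) - 3 ≡ 30. → (36, 30)
3P: (36, 30) + (40, 3). λ = (3 - 30)/(40 - 36) ≡ 32/4 mod 59. 4⁻¹ ≡ 15 (mod 59), so λ ≡ 8.
  x = λ² - 36 - 40 = 64 - 76 ≡ 47; y = λ·(36 - 47) - 30 ≡ 0. → (47, 0)
4P: (47, 0) + (40, 3). λ = (3 - 0)/(40 - 47) ≡ 3/52 mod 59. 52⁻¹ ≡ 42 (mod 59), so λ ≡ 8.
  x = λ² - 47 - 40 = 64 - 87 ≡ 36; y = λ·(47 - 36) - 0 ≡ 29. → (36, 29)

(36, 29)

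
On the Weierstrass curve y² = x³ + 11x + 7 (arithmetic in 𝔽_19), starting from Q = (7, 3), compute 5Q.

Repeated addition: build up to 5Q.
2Q: tangent at (7, 3): λ = (3·7² + 11)/(2·3) ≡ 6/6. 6⁻¹ ≡ 16 (mod 19) since 6·16 = 96 ≡ 1, so λ ≡ 6·16 ≡ 1.
  x = λ² - 7 - 7 = 1 - 14 ≡ 6; y = λ·(7 - 6) - 3 ≡ 17. → (6, 17)
3Q: (6, 17) + (7, 3). λ = (3 - 17)/(7 - 6) ≡ 5/1 mod 19. 1⁻¹ ≡ 1 (mod 19), so λ ≡ 5.
  x = λ² - 6 - 7 = 25 - 13 ≡ 12; y = λ·(6 - 12) - 17 ≡ 10. → (12, 10)
4Q: (12, 10) + (7, 3). λ = (3 - 10)/(7 - 12) ≡ 12/14 mod 19. 14⁻¹ ≡ 15 (mod 19), so λ ≡ 9.
  x = λ² - 12 - 7 = 81 - 19 ≡ 5; y = λ·(12 - 5) - 10 ≡ 15. → (5, 15)
5Q: (5, 15) + (7, 3). λ = (3 - 15)/(7 - 5) ≡ 7/2 mod 19. 2⁻¹ ≡ 10 (mod 19) since 2·10 = 20 ≡ 1, so λ ≡ 13.
  x = λ² - 5 - 7 = 169 - 12 ≡ 5; y = λ·(5 - 5) - 15 ≡ 4. → (5, 4)

(5, 4)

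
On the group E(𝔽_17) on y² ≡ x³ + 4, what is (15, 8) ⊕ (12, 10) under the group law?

(15, 9)

(15, 8) + (12, 10). λ = (10 - 8)/(12 - 15) ≡ 2/14 mod 17. 14⁻¹ ≡ 11 (mod 17), so λ ≡ 5.
  x = λ² - 15 - 12 = 25 - 27 ≡ 15; y = λ·(15 - 15) - 8 ≡ 9. → (15, 9)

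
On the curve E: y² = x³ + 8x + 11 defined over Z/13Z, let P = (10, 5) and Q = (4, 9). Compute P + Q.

(11, 0)

(10, 5) + (4, 9). λ = (9 - 5)/(4 - 10) ≡ 4/7 mod 13. 7⁻¹ ≡ 2 (mod 13), so λ ≡ 8.
  x = λ² - 10 - 4 = 64 - 14 ≡ 11; y = λ·(10 - 11) - 5 ≡ 0. → (11, 0)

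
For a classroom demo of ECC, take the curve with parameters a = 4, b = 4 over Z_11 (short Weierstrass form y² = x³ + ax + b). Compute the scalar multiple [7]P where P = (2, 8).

(0, 9)

Repeated addition: build up to 7P.
2P: tangent at (2, 8): λ = (3·2² + 4)/(2·8) ≡ 5/5. 5⁻¹ ≡ 9 (mod 11), so λ ≡ 5·9 ≡ 1.
  x = λ² - 2 - 2 = 1 - 4 ≡ 8; y = λ·(2 - 8) - 8 ≡ 8. → (8, 8)
3P: (8, 8) + (2, 8). λ = (8 - 8)/(2 - 8) ≡ 0/5 mod 11. 5⁻¹ ≡ 9 (mod 11) since 5·9 = 45 ≡ 1, so λ ≡ 0.
  x = λ² - 8 - 2 = 0 - 10 ≡ 1; y = λ·(8 - 1) - 8 ≡ 3. → (1, 3)
4P: (1, 3) + (2, 8). λ = (8 - 3)/(2 - 1) ≡ 5/1 mod 11. 1⁻¹ ≡ 1 (mod 11) since 1·1 = 1 ≡ 1, so λ ≡ 5.
  x = λ² - 1 - 2 = 25 - 3 ≡ 0; y = λ·(1 - 0) - 3 ≡ 2. → (0, 2)
5P: (0, 2) + (2, 8). λ = (8 - 2)/(2 - 0) ≡ 6/2 mod 11. 2⁻¹ ≡ 6 (mod 11) since 2·6 = 12 ≡ 1, so λ ≡ 3.
  x = λ² - 0 - 2 = 9 - 2 ≡ 7; y = λ·(0 - 7) - 2 ≡ 10. → (7, 10)
6P: (7, 10) + (2, 8). λ = (8 - 10)/(2 - 7) ≡ 9/6 mod 11. 6⁻¹ ≡ 2 (mod 11), so λ ≡ 7.
  x = λ² - 7 - 2 = 49 - 9 ≡ 7; y = λ·(7 - 7) - 10 ≡ 1. → (7, 1)
7P: (7, 1) + (2, 8). λ = (8 - 1)/(2 - 7) ≡ 7/6 mod 11. 6⁻¹ ≡ 2 (mod 11) since 6·2 = 12 ≡ 1, so λ ≡ 3.
  x = λ² - 7 - 2 = 9 - 9 ≡ 0; y = λ·(7 - 0) - 1 ≡ 9. → (0, 9)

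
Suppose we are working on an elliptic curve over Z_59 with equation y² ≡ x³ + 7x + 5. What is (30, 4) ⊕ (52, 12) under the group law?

(30, 4) + (52, 12). λ = (12 - 4)/(52 - 30) ≡ 8/22 mod 59. 22⁻¹ ≡ 51 (mod 59), so λ ≡ 54.
  x = λ² - 30 - 52 = 2916 - 82 ≡ 2; y = λ·(30 - 2) - 4 ≡ 33. → (2, 33)

(2, 33)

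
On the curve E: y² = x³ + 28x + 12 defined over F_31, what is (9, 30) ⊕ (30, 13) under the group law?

(9, 30) + (30, 13). λ = (13 - 30)/(30 - 9) ≡ 14/21 mod 31. 21⁻¹ ≡ 3 (mod 31) since 21·3 = 63 ≡ 1, so λ ≡ 11.
  x = λ² - 9 - 30 = 121 - 39 ≡ 20; y = λ·(9 - 20) - 30 ≡ 4. → (20, 4)

(20, 4)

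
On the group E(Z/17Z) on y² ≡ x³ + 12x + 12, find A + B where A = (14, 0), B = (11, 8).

(14, 0) + (11, 8). λ = (8 - 0)/(11 - 14) ≡ 8/14 mod 17. 14⁻¹ ≡ 11 (mod 17), so λ ≡ 3.
  x = λ² - 14 - 11 = 9 - 25 ≡ 1; y = λ·(14 - 1) - 0 ≡ 5. → (1, 5)

(1, 5)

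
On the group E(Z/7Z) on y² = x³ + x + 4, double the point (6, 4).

(4, 4)

tangent at (6, 4): λ = (3·6² + 1)/(2·4) ≡ 4/1. 1⁻¹ ≡ 1 (mod 7), so λ ≡ 4·1 ≡ 4.
  x = λ² - 6 - 6 = 16 - 12 ≡ 4; y = λ·(6 - 4) - 4 ≡ 4. → (4, 4)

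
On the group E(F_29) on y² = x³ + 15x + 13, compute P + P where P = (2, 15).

(0, 10)

tangent at (2, 15): λ = (3·2² + 15)/(2·15) ≡ 27/1. 1⁻¹ ≡ 1 (mod 29), so λ ≡ 27·1 ≡ 27.
  x = λ² - 2 - 2 = 729 - 4 ≡ 0; y = λ·(2 - 0) - 15 ≡ 10. → (0, 10)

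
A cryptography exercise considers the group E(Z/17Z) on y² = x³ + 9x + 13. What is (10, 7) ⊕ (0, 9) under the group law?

(5, 9)

(10, 7) + (0, 9). λ = (9 - 7)/(0 - 10) ≡ 2/7 mod 17. 7⁻¹ ≡ 5 (mod 17) since 7·5 = 35 ≡ 1, so λ ≡ 10.
  x = λ² - 10 - 0 = 100 - 10 ≡ 5; y = λ·(10 - 5) - 7 ≡ 9. → (5, 9)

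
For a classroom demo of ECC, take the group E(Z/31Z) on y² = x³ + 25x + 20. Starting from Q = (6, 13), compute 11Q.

(12, 23)

Repeated addition: build up to 11Q.
2Q: tangent at (6, 13): λ = (3·6² + 25)/(2·13) ≡ 9/26. 26⁻¹ ≡ 6 (mod 31), so λ ≡ 9·6 ≡ 23.
  x = λ² - 6 - 6 = 529 - 12 ≡ 21; y = λ·(6 - 21) - 13 ≡ 14. → (21, 14)
3Q: (21, 14) + (6, 13). λ = (13 - 14)/(6 - 21) ≡ 30/16 mod 31. 16⁻¹ ≡ 2 (mod 31), so λ ≡ 29.
  x = λ² - 21 - 6 = 841 - 27 ≡ 8; y = λ·(21 - 8) - 14 ≡ 22. → (8, 22)
4Q: (8, 22) + (6, 13). λ = (13 - 22)/(6 - 8) ≡ 22/29 mod 31. 29⁻¹ ≡ 15 (mod 31), so λ ≡ 20.
  x = λ² - 8 - 6 = 400 - 14 ≡ 14; y = λ·(8 - 14) - 22 ≡ 13. → (14, 13)
5Q: (14, 13) + (6, 13). λ = (13 - 13)/(6 - 14) ≡ 0/23 mod 31. 23⁻¹ ≡ 27 (mod 31), so λ ≡ 0.
  x = λ² - 14 - 6 = 0 - 20 ≡ 11; y = λ·(14 - 11) - 13 ≡ 18. → (11, 18)
6Q: (11, 18) + (6, 13). λ = (13 - 18)/(6 - 11) ≡ 26/26 mod 31. 26⁻¹ ≡ 6 (mod 31) since 26·6 = 156 ≡ 1, so λ ≡ 1.
  x = λ² - 11 - 6 = 1 - 17 ≡ 15; y = λ·(11 - 15) - 18 ≡ 9. → (15, 9)
7Q: (15, 9) + (6, 13). λ = (13 - 9)/(6 - 15) ≡ 4/22 mod 31. 22⁻¹ ≡ 24 (mod 31), so λ ≡ 3.
  x = λ² - 15 - 6 = 9 - 21 ≡ 19; y = λ·(15 - 19) - 9 ≡ 10. → (19, 10)
8Q: (19, 10) + (6, 13). λ = (13 - 10)/(6 - 19) ≡ 3/18 mod 31. 18⁻¹ ≡ 19 (mod 31), so λ ≡ 26.
  x = λ² - 19 - 6 = 676 - 25 ≡ 0; y = λ·(19 - 0) - 10 ≡ 19. → (0, 19)
9Q: (0, 19) + (6, 13). λ = (13 - 19)/(6 - 0) ≡ 25/6 mod 31. 6⁻¹ ≡ 26 (mod 31), so λ ≡ 30.
  x = λ² - 0 - 6 = 900 - 6 ≡ 26; y = λ·(0 - 26) - 19 ≡ 7. → (26, 7)
10Q: (26, 7) + (6, 13). λ = (13 - 7)/(6 - 26) ≡ 6/11 mod 31. 11⁻¹ ≡ 17 (mod 31) since 11·17 = 187 ≡ 1, so λ ≡ 9.
  x = λ² - 26 - 6 = 81 - 32 ≡ 18; y = λ·(26 - 18) - 7 ≡ 3. → (18, 3)
11Q: (18, 3) + (6, 13). λ = (13 - 3)/(6 - 18) ≡ 10/19 mod 31. 19⁻¹ ≡ 18 (mod 31) since 19·18 = 342 ≡ 1, so λ ≡ 25.
  x = λ² - 18 - 6 = 625 - 24 ≡ 12; y = λ·(18 - 12) - 3 ≡ 23. → (12, 23)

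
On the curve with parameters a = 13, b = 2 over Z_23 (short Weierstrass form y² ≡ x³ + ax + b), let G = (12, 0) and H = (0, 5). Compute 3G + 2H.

First 3G:
Repeated addition: build up to 3G.
2G: (12, 0) + (12, 0): same x and y₁ ≡ -y₂, so the sum is ∞.
3G: ∞ + (12, 0) = (12, 0) (identity).
3G = (12, 0).
Next 2H:
Repeated addition: build up to 2H.
2H: tangent at (0, 5): λ = (3·0² + 13)/(2·5) ≡ 13/10. 10⁻¹ ≡ 7 (mod 23), so λ ≡ 13·7 ≡ 22.
  x = λ² - 0 - 0 = 484 - 0 ≡ 1; y = λ·(0 - 1) - 5 ≡ 19. → (1, 19)
2H = (1, 19).
Finally 3G + 2H:
(12, 0) + (1, 19). λ = (19 - 0)/(1 - 12) ≡ 19/12 mod 23. 12⁻¹ ≡ 2 (mod 23), so λ ≡ 15.
  x = λ² - 12 - 1 = 225 - 13 ≡ 5; y = λ·(12 - 5) - 0 ≡ 13. → (5, 13)

(5, 13)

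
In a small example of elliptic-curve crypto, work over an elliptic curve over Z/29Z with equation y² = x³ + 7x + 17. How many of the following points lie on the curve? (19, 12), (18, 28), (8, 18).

(19, 12): 12² ≡ 28, rhs ≡ 20 → off.
(18, 28): 28² ≡ 1, rhs ≡ 1 → on.
(8, 18): 18² ≡ 5, rhs ≡ 5 → on.

2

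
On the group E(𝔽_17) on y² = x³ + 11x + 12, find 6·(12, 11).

Write Q = (12, 11).
Double-and-add on 6 = (110)₂. Start with Q = (12, 11) for the leading 1-bit.
double: tangent at (12, 11): λ = (3·12² + 11)/(2·11) ≡ 1/5. 5⁻¹ ≡ 7 (mod 17), so λ ≡ 1·7 ≡ 7.
  x = λ² - 12 - 12 = 49 - 24 ≡ 8; y = λ·(12 - 8) - 11 ≡ 0. → (8, 0)
add Q: (8, 0) + (12, 11). λ = (11 - 0)/(12 - 8) ≡ 11/4 mod 17. 4⁻¹ ≡ 13 (mod 17), so λ ≡ 7.
  x = λ² - 8 - 12 = 49 - 20 ≡ 12; y = λ·(8 - 12) - 0 ≡ 6. → (12, 6)
double: tangent at (12, 6): λ = (3·12² + 11)/(2·6) ≡ 1/12. 12⁻¹ ≡ 10 (mod 17), so λ ≡ 1·10 ≡ 10.
  x = λ² - 12 - 12 = 100 - 24 ≡ 8; y = λ·(12 - 8) - 6 ≡ 0. → (8, 0)

(8, 0)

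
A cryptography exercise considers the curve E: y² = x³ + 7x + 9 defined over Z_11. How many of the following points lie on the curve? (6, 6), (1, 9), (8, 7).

(6, 6): 6² ≡ 3, rhs ≡ 3 → on.
(1, 9): 9² ≡ 4, rhs ≡ 6 → off.
(8, 7): 7² ≡ 5, rhs ≡ 5 → on.

2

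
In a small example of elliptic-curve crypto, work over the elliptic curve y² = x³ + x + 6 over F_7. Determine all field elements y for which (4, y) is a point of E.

2, 5

x³ + 1x + 6 = 74 ≡ 4 (mod 7).
Square roots of 4 mod 7: 2 and 5 (since 2² = 4 ≡ 4).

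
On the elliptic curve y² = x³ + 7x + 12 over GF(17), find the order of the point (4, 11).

10

2P: tangent at (4, 11): λ = (3·4² + 7)/(2·11) ≡ 4/5. 5⁻¹ ≡ 7 (mod 17), so λ ≡ 4·7 ≡ 11.
  x = λ² - 4 - 4 = 121 - 8 ≡ 11; y = λ·(4 - 11) - 11 ≡ 14. → (11, 14)
3P: (11, 14) + (4, 11). λ = (11 - 14)/(4 - 11) ≡ 14/10 mod 17. 10⁻¹ ≡ 12 (mod 17), so λ ≡ 15.
  x = λ² - 11 - 4 = 225 - 15 ≡ 6; y = λ·(11 - 6) - 14 ≡ 10. → (6, 10)
4P: (6, 10) + (4, 11). λ = (11 - 10)/(4 - 6) ≡ 1/15 mod 17. 15⁻¹ ≡ 8 (mod 17), so λ ≡ 8.
  x = λ² - 6 - 4 = 64 - 10 ≡ 3; y = λ·(6 - 3) - 10 ≡ 14. → (3, 14)
5P: (3, 14) + (4, 11). λ = (11 - 14)/(4 - 3) ≡ 14/1 mod 17. 1⁻¹ ≡ 1 (mod 17), so λ ≡ 14.
  x = λ² - 3 - 4 = 196 - 7 ≡ 2; y = λ·(3 - 2) - 14 ≡ 0. → (2, 0)
6P: (2, 0) + (4, 11). λ = (11 - 0)/(4 - 2) ≡ 11/2 mod 17. 2⁻¹ ≡ 9 (mod 17), so λ ≡ 14.
  x = λ² - 2 - 4 = 196 - 6 ≡ 3; y = λ·(2 - 3) - 0 ≡ 3. → (3, 3)
7P: (3, 3) + (4, 11). λ = (11 - 3)/(4 - 3) ≡ 8/1 mod 17. 1⁻¹ ≡ 1 (mod 17), so λ ≡ 8.
  x = λ² - 3 - 4 = 64 - 7 ≡ 6; y = λ·(3 - 6) - 3 ≡ 7. → (6, 7)
8P: (6, 7) + (4, 11). λ = (11 - 7)/(4 - 6) ≡ 4/15 mod 17. 15⁻¹ ≡ 8 (mod 17), so λ ≡ 15.
  x = λ² - 6 - 4 = 225 - 10 ≡ 11; y = λ·(6 - 11) - 7 ≡ 3. → (11, 3)
9P: (11, 3) + (4, 11). λ = (11 - 3)/(4 - 11) ≡ 8/10 mod 17. 10⁻¹ ≡ 12 (mod 17), so λ ≡ 11.
  x = λ² - 11 - 4 = 121 - 15 ≡ 4; y = λ·(11 - 4) - 3 ≡ 6. → (4, 6)
10P: (4, 6) + (4, 11): same x and y₁ ≡ -y₂, so the sum is O.
10P = O, so the order is 10.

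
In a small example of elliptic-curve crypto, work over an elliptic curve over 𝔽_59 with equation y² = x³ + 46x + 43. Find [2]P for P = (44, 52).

tangent at (44, 52): λ = (3·44² + 46)/(2·52) ≡ 13/45. 45⁻¹ ≡ 21 (mod 59), so λ ≡ 13·21 ≡ 37.
  x = λ² - 44 - 44 = 1369 - 88 ≡ 42; y = λ·(44 - 42) - 52 ≡ 22. → (42, 22)

(42, 22)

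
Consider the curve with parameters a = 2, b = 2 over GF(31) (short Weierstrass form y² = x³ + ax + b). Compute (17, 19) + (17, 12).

The two points share x = 17 and their y-coordinates satisfy 19 + 12 ≡ 0 (mod 31), so they are inverses. Their sum is O.

O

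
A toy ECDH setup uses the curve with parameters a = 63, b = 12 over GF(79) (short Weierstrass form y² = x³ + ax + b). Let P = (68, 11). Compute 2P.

tangent at (68, 11): λ = (3·68² + 63)/(2·11) ≡ 31/22. 22⁻¹ ≡ 18 (mod 79), so λ ≡ 31·18 ≡ 5.
  x = λ² - 68 - 68 = 25 - 136 ≡ 47; y = λ·(68 - 47) - 11 ≡ 15. → (47, 15)

(47, 15)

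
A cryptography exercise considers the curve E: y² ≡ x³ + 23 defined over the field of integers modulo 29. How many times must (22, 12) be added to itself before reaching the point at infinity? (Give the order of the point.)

10

2P: tangent at (22, 12): λ = (3·22² + 0)/(2·12) ≡ 2/24. 24⁻¹ ≡ 23 (mod 29), so λ ≡ 2·23 ≡ 17.
  x = λ² - 22 - 22 = 289 - 44 ≡ 13; y = λ·(22 - 13) - 12 ≡ 25. → (13, 25)
3P: (13, 25) + (22, 12). λ = (12 - 25)/(22 - 13) ≡ 16/9 mod 29. 9⁻¹ ≡ 13 (mod 29), so λ ≡ 5.
  x = λ² - 13 - 22 = 25 - 35 ≡ 19; y = λ·(13 - 19) - 25 ≡ 3. → (19, 3)
4P: (19, 3) + (22, 12). λ = (12 - 3)/(22 - 19) ≡ 9/3 mod 29. 3⁻¹ ≡ 10 (mod 29) since 3·10 = 30 ≡ 1, so λ ≡ 3.
  x = λ² - 19 - 22 = 9 - 41 ≡ 26; y = λ·(19 - 26) - 3 ≡ 5. → (26, 5)
5P: (26, 5) + (22, 12). λ = (12 - 5)/(22 - 26) ≡ 7/25 mod 29. 25⁻¹ ≡ 7 (mod 29) since 25·7 = 175 ≡ 1, so λ ≡ 20.
  x = λ² - 26 - 22 = 400 - 48 ≡ 4; y = λ·(26 - 4) - 5 ≡ 0. → (4, 0)
6P: (4, 0) + (22, 12). λ = (12 - 0)/(22 - 4) ≡ 12/18 mod 29. 18⁻¹ ≡ 21 (mod 29) since 18·21 = 378 ≡ 1, so λ ≡ 20.
  x = λ² - 4 - 22 = 400 - 26 ≡ 26; y = λ·(4 - 26) - 0 ≡ 24. → (26, 24)
7P: (26, 24) + (22, 12). λ = (12 - 24)/(22 - 26) ≡ 17/25 mod 29. 25⁻¹ ≡ 7 (mod 29) since 25·7 = 175 ≡ 1, so λ ≡ 3.
  x = λ² - 26 - 22 = 9 - 48 ≡ 19; y = λ·(26 - 19) - 24 ≡ 26. → (19, 26)
8P: (19, 26) + (22, 12). λ = (12 - 26)/(22 - 19) ≡ 15/3 mod 29. 3⁻¹ ≡ 10 (mod 29), so λ ≡ 5.
  x = λ² - 19 - 22 = 25 - 41 ≡ 13; y = λ·(19 - 13) - 26 ≡ 4. → (13, 4)
9P: (13, 4) + (22, 12). λ = (12 - 4)/(22 - 13) ≡ 8/9 mod 29. 9⁻¹ ≡ 13 (mod 29) since 9·13 = 117 ≡ 1, so λ ≡ 17.
  x = λ² - 13 - 22 = 289 - 35 ≡ 22; y = λ·(13 - 22) - 4 ≡ 17. → (22, 17)
10P: (22, 17) + (22, 12): same x and y₁ ≡ -y₂, so the sum is the point at infinity.
10P = the point at infinity, so the order is 10.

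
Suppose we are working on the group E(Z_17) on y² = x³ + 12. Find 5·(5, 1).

Write G = (5, 1).
Repeated addition: build up to 5G.
2G: tangent at (5, 1): λ = (3·5² + 0)/(2·1) ≡ 7/2. 2⁻¹ ≡ 9 (mod 17), so λ ≡ 7·9 ≡ 12.
  x = λ² - 5 - 5 = 144 - 10 ≡ 15; y = λ·(5 - 15) - 1 ≡ 15. → (15, 15)
3G: (15, 15) + (5, 1). λ = (1 - 15)/(5 - 15) ≡ 3/7 mod 17. 7⁻¹ ≡ 5 (mod 17), so λ ≡ 15.
  x = λ² - 15 - 5 = 225 - 20 ≡ 1; y = λ·(15 - 1) - 15 ≡ 8. → (1, 8)
4G: (1, 8) + (5, 1). λ = (1 - 8)/(5 - 1) ≡ 10/4 mod 17. 4⁻¹ ≡ 13 (mod 17), so λ ≡ 11.
  x = λ² - 1 - 5 = 121 - 6 ≡ 13; y = λ·(1 - 13) - 8 ≡ 13. → (13, 13)
5G: (13, 13) + (5, 1). λ = (1 - 13)/(5 - 13) ≡ 5/9 mod 17. 9⁻¹ ≡ 2 (mod 17) since 9·2 = 18 ≡ 1, so λ ≡ 10.
  x = λ² - 13 - 5 = 100 - 18 ≡ 14; y = λ·(13 - 14) - 13 ≡ 11. → (14, 11)

(14, 11)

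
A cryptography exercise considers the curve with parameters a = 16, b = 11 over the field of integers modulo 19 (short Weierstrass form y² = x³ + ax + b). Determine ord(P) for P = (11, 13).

2P: tangent at (11, 13): λ = (3·11² + 16)/(2·13) ≡ 18/7. 7⁻¹ ≡ 11 (mod 19), so λ ≡ 18·11 ≡ 8.
  x = λ² - 11 - 11 = 64 - 22 ≡ 4; y = λ·(11 - 4) - 13 ≡ 5. → (4, 5)
3P: (4, 5) + (11, 13). λ = (13 - 5)/(11 - 4) ≡ 8/7 mod 19. 7⁻¹ ≡ 11 (mod 19), so λ ≡ 12.
  x = λ² - 4 - 11 = 144 - 15 ≡ 15; y = λ·(4 - 15) - 5 ≡ 15. → (15, 15)
4P: (15, 15) + (11, 13). λ = (13 - 15)/(11 - 15) ≡ 17/15 mod 19. 15⁻¹ ≡ 14 (mod 19), so λ ≡ 10.
  x = λ² - 15 - 11 = 100 - 26 ≡ 17; y = λ·(15 - 17) - 15 ≡ 3. → (17, 3)
5P: (17, 3) + (11, 13). λ = (13 - 3)/(11 - 17) ≡ 10/13 mod 19. 13⁻¹ ≡ 3 (mod 19), so λ ≡ 11.
  x = λ² - 17 - 11 = 121 - 28 ≡ 17; y = λ·(17 - 17) - 3 ≡ 16. → (17, 16)
6P: (17, 16) + (11, 13). λ = (13 - 16)/(11 - 17) ≡ 16/13 mod 19. 13⁻¹ ≡ 3 (mod 19) since 13·3 = 39 ≡ 1, so λ ≡ 10.
  x = λ² - 17 - 11 = 100 - 28 ≡ 15; y = λ·(17 - 15) - 16 ≡ 4. → (15, 4)
7P: (15, 4) + (11, 13). λ = (13 - 4)/(11 - 15) ≡ 9/15 mod 19. 15⁻¹ ≡ 14 (mod 19), so λ ≡ 12.
  x = λ² - 15 - 11 = 144 - 26 ≡ 4; y = λ·(15 - 4) - 4 ≡ 14. → (4, 14)
8P: (4, 14) + (11, 13). λ = (13 - 14)/(11 - 4) ≡ 18/7 mod 19. 7⁻¹ ≡ 11 (mod 19) since 7·11 = 77 ≡ 1, so λ ≡ 8.
  x = λ² - 4 - 11 = 64 - 15 ≡ 11; y = λ·(4 - 11) - 14 ≡ 6. → (11, 6)
9P: (11, 6) + (11, 13): same x and y₁ ≡ -y₂, so the sum is 𝒪.
9P = 𝒪, so the order is 9.

9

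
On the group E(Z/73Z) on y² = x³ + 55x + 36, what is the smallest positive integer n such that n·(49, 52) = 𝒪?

2P: tangent at (49, 52): λ = (3·49² + 55)/(2·52) ≡ 31/31. 31⁻¹ ≡ 33 (mod 73), so λ ≡ 31·33 ≡ 1.
  x = λ² - 49 - 49 = 1 - 98 ≡ 49; y = λ·(49 - 49) - 52 ≡ 21. → (49, 21)
3P: (49, 21) + (49, 52): same x and y₁ ≡ -y₂, so the sum is 𝒪.
3P = 𝒪, so the order is 3.

3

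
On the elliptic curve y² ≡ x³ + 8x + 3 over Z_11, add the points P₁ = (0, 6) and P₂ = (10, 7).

(0, 6) + (10, 7). λ = (7 - 6)/(10 - 0) ≡ 1/10 mod 11. 10⁻¹ ≡ 10 (mod 11) since 10·10 = 100 ≡ 1, so λ ≡ 10.
  x = λ² - 0 - 10 = 100 - 10 ≡ 2; y = λ·(0 - 2) - 6 ≡ 7. → (2, 7)

(2, 7)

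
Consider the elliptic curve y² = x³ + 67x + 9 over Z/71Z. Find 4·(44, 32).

(61, 55)

Write P = (44, 32).
Double-and-add on 4 = (100)₂. Start with P = (44, 32) for the leading 1-bit.
double: tangent at (44, 32): λ = (3·44² + 67)/(2·32) ≡ 53/64. 64⁻¹ ≡ 10 (mod 71) since 64·10 = 640 ≡ 1, so λ ≡ 53·10 ≡ 33.
  x = λ² - 44 - 44 = 1089 - 88 ≡ 7; y = λ·(44 - 7) - 32 ≡ 53. → (7, 53)
double: tangent at (7, 53): λ = (3·7² + 67)/(2·53) ≡ 1/35. 35⁻¹ ≡ 69 (mod 71), so λ ≡ 1·69 ≡ 69.
  x = λ² - 7 - 7 = 4761 - 14 ≡ 61; y = λ·(7 - 61) - 53 ≡ 55. → (61, 55)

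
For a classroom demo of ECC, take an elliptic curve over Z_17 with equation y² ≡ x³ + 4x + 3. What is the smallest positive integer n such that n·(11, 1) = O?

10

2P: tangent at (11, 1): λ = (3·11² + 4)/(2·1) ≡ 10/2. 2⁻¹ ≡ 9 (mod 17), so λ ≡ 10·9 ≡ 5.
  x = λ² - 11 - 11 = 25 - 22 ≡ 3; y = λ·(11 - 3) - 1 ≡ 5. → (3, 5)
3P: (3, 5) + (11, 1). λ = (1 - 5)/(11 - 3) ≡ 13/8 mod 17. 8⁻¹ ≡ 15 (mod 17), so λ ≡ 8.
  x = λ² - 3 - 11 = 64 - 14 ≡ 16; y = λ·(3 - 16) - 5 ≡ 10. → (16, 10)
4P: (16, 10) + (11, 1). λ = (1 - 10)/(11 - 16) ≡ 8/12 mod 17. 12⁻¹ ≡ 10 (mod 17), so λ ≡ 12.
  x = λ² - 16 - 11 = 144 - 27 ≡ 15; y = λ·(16 - 15) - 10 ≡ 2. → (15, 2)
5P: (15, 2) + (11, 1). λ = (1 - 2)/(11 - 15) ≡ 16/13 mod 17. 13⁻¹ ≡ 4 (mod 17) since 13·4 = 52 ≡ 1, so λ ≡ 13.
  x = λ² - 15 - 11 = 169 - 26 ≡ 7; y = λ·(15 - 7) - 2 ≡ 0. → (7, 0)
6P: (7, 0) + (11, 1). λ = (1 - 0)/(11 - 7) ≡ 1/4 mod 17. 4⁻¹ ≡ 13 (mod 17), so λ ≡ 13.
  x = λ² - 7 - 11 = 169 - 18 ≡ 15; y = λ·(7 - 15) - 0 ≡ 15. → (15, 15)
7P: (15, 15) + (11, 1). λ = (1 - 15)/(11 - 15) ≡ 3/13 mod 17. 13⁻¹ ≡ 4 (mod 17), so λ ≡ 12.
  x = λ² - 15 - 11 = 144 - 26 ≡ 16; y = λ·(15 - 16) - 15 ≡ 7. → (16, 7)
8P: (16, 7) + (11, 1). λ = (1 - 7)/(11 - 16) ≡ 11/12 mod 17. 12⁻¹ ≡ 10 (mod 17), so λ ≡ 8.
  x = λ² - 16 - 11 = 64 - 27 ≡ 3; y = λ·(16 - 3) - 7 ≡ 12. → (3, 12)
9P: (3, 12) + (11, 1). λ = (1 - 12)/(11 - 3) ≡ 6/8 mod 17. 8⁻¹ ≡ 15 (mod 17) since 8·15 = 120 ≡ 1, so λ ≡ 5.
  x = λ² - 3 - 11 = 25 - 14 ≡ 11; y = λ·(3 - 11) - 12 ≡ 16. → (11, 16)
10P: (11, 16) + (11, 1): same x and y₁ ≡ -y₂, so the sum is O.
10P = O, so the order is 10.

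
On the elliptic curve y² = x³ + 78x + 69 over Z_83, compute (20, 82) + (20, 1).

O

The two points share x = 20 and their y-coordinates satisfy 82 + 1 ≡ 0 (mod 83), so they are inverses. Their sum is 𝒪.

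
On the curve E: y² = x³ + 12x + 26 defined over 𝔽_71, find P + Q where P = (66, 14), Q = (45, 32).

(66, 14) + (45, 32). λ = (32 - 14)/(45 - 66) ≡ 18/50 mod 71. 50⁻¹ ≡ 27 (mod 71), so λ ≡ 60.
  x = λ² - 66 - 45 = 3600 - 111 ≡ 10; y = λ·(66 - 10) - 14 ≡ 9. → (10, 9)

(10, 9)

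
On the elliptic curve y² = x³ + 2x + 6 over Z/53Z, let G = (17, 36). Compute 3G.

Repeated addition: build up to 3G.
2G: tangent at (17, 36): λ = (3·17² + 2)/(2·36) ≡ 21/19. 19⁻¹ ≡ 14 (mod 53), so λ ≡ 21·14 ≡ 29.
  x = λ² - 17 - 17 = 841 - 34 ≡ 12; y = λ·(17 - 12) - 36 ≡ 3. → (12, 3)
3G: (12, 3) + (17, 36). λ = (36 - 3)/(17 - 12) ≡ 33/5 mod 53. 5⁻¹ ≡ 32 (mod 53), so λ ≡ 49.
  x = λ² - 12 - 17 = 2401 - 29 ≡ 40; y = λ·(12 - 40) - 3 ≡ 3. → (40, 3)

(40, 3)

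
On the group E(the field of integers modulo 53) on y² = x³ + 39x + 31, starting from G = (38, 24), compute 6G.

Double-and-add on 6 = (110)₂. Start with G = (38, 24) for the leading 1-bit.
double: tangent at (38, 24): λ = (3·38² + 39)/(2·24) ≡ 25/48. 48⁻¹ ≡ 21 (mod 53), so λ ≡ 25·21 ≡ 48.
  x = λ² - 38 - 38 = 2304 - 76 ≡ 2; y = λ·(38 - 2) - 24 ≡ 8. → (2, 8)
add G: (2, 8) + (38, 24). λ = (24 - 8)/(38 - 2) ≡ 16/36 mod 53. 36⁻¹ ≡ 28 (mod 53) since 36·28 = 1008 ≡ 1, so λ ≡ 24.
  x = λ² - 2 - 38 = 576 - 40 ≡ 6; y = λ·(2 - 6) - 8 ≡ 2. → (6, 2)
double: tangent at (6, 2): λ = (3·6² + 39)/(2·2) ≡ 41/4. 4⁻¹ ≡ 40 (mod 53) since 4·40 = 160 ≡ 1, so λ ≡ 41·40 ≡ 50.
  x = λ² - 6 - 6 = 2500 - 12 ≡ 50; y = λ·(6 - 50) - 2 ≡ 24. → (50, 24)

(50, 24)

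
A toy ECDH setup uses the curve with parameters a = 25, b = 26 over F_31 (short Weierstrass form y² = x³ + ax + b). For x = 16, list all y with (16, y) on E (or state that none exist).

none

x³ + 25x + 26 = 4522 ≡ 27 (mod 31).
27 is a non-residue mod 31; no y exists.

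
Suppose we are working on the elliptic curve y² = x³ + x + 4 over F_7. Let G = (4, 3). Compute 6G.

(4, 3)

Double-and-add on 6 = (110)₂. Start with G = (4, 3) for the leading 1-bit.
double: tangent at (4, 3): λ = (3·4² + 1)/(2·3) ≡ 0/6. 6⁻¹ ≡ 6 (mod 7), so λ ≡ 0·6 ≡ 0.
  x = λ² - 4 - 4 = 0 - 8 ≡ 6; y = λ·(4 - 6) - 3 ≡ 4. → (6, 4)
add G: (6, 4) + (4, 3). λ = (3 - 4)/(4 - 6) ≡ 6/5 mod 7. 5⁻¹ ≡ 3 (mod 7) since 5·3 = 15 ≡ 1, so λ ≡ 4.
  x = λ² - 6 - 4 = 16 - 10 ≡ 6; y = λ·(6 - 6) - 4 ≡ 3. → (6, 3)
double: tangent at (6, 3): λ = (3·6² + 1)/(2·3) ≡ 4/6. 6⁻¹ ≡ 6 (mod 7), so λ ≡ 4·6 ≡ 3.
  x = λ² - 6 - 6 = 9 - 12 ≡ 4; y = λ·(6 - 4) - 3 ≡ 3. → (4, 3)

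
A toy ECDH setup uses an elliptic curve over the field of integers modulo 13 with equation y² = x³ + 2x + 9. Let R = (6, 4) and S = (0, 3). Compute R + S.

(6, 4) + (0, 3). λ = (3 - 4)/(0 - 6) ≡ 12/7 mod 13. 7⁻¹ ≡ 2 (mod 13), so λ ≡ 11.
  x = λ² - 6 - 0 = 121 - 6 ≡ 11; y = λ·(6 - 11) - 4 ≡ 6. → (11, 6)

(11, 6)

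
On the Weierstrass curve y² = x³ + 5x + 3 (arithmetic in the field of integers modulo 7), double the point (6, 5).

tangent at (6, 5): λ = (3·6² + 5)/(2·5) ≡ 1/3. 3⁻¹ ≡ 5 (mod 7) since 3·5 = 15 ≡ 1, so λ ≡ 1·5 ≡ 5.
  x = λ² - 6 - 6 = 25 - 12 ≡ 6; y = λ·(6 - 6) - 5 ≡ 2. → (6, 2)

(6, 2)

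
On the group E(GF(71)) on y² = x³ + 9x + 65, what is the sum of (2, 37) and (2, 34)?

O

The two points share x = 2 and their y-coordinates satisfy 37 + 34 ≡ 0 (mod 71), so they are inverses. Their sum is 𝒪.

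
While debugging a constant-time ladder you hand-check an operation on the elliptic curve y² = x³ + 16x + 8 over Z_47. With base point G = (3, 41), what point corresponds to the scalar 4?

Double-and-add on 4 = (100)₂. Start with G = (3, 41) for the leading 1-bit.
double: tangent at (3, 41): λ = (3·3² + 16)/(2·41) ≡ 43/35. 35⁻¹ ≡ 43 (mod 47), so λ ≡ 43·43 ≡ 16.
  x = λ² - 3 - 3 = 256 - 6 ≡ 15; y = λ·(3 - 15) - 41 ≡ 2. → (15, 2)
double: tangent at (15, 2): λ = (3·15² + 16)/(2·2) ≡ 33/4. 4⁻¹ ≡ 12 (mod 47), so λ ≡ 33·12 ≡ 20.
  x = λ² - 15 - 15 = 400 - 30 ≡ 41; y = λ·(15 - 41) - 2 ≡ 42. → (41, 42)

(41, 42)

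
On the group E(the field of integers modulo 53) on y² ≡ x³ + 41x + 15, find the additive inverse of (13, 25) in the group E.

(13, 28)

-(13, 25) = (13, -25 mod 53) = (13, 28).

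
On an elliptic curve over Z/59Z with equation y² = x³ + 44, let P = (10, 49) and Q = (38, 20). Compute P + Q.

(57, 6)

(10, 49) + (38, 20). λ = (20 - 49)/(38 - 10) ≡ 30/28 mod 59. 28⁻¹ ≡ 19 (mod 59) since 28·19 = 532 ≡ 1, so λ ≡ 39.
  x = λ² - 10 - 38 = 1521 - 48 ≡ 57; y = λ·(10 - 57) - 49 ≡ 6. → (57, 6)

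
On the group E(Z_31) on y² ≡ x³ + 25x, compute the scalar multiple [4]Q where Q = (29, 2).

Repeated addition: build up to 4Q.
2Q: tangent at (29, 2): λ = (3·29² + 25)/(2·2) ≡ 6/4. 4⁻¹ ≡ 8 (mod 31), so λ ≡ 6·8 ≡ 17.
  x = λ² - 29 - 29 = 289 - 58 ≡ 14; y = λ·(29 - 14) - 2 ≡ 5. → (14, 5)
3Q: (14, 5) + (29, 2). λ = (2 - 5)/(29 - 14) ≡ 28/15 mod 31. 15⁻¹ ≡ 29 (mod 31), so λ ≡ 6.
  x = λ² - 14 - 29 = 36 - 43 ≡ 24; y = λ·(14 - 24) - 5 ≡ 28. → (24, 28)
4Q: (24, 28) + (29, 2). λ = (2 - 28)/(29 - 24) ≡ 5/5 mod 31. 5⁻¹ ≡ 25 (mod 31), so λ ≡ 1.
  x = λ² - 24 - 29 = 1 - 53 ≡ 10; y = λ·(24 - 10) - 28 ≡ 17. → (10, 17)

(10, 17)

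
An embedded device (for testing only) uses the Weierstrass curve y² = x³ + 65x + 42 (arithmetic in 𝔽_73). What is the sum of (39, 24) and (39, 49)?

O

The two points share x = 39 and their y-coordinates satisfy 24 + 49 ≡ 0 (mod 73), so they are inverses. Their sum is 𝒪.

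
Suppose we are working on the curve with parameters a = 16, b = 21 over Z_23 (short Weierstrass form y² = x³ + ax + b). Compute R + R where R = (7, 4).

(22, 21)

tangent at (7, 4): λ = (3·7² + 16)/(2·4) ≡ 2/8. 8⁻¹ ≡ 3 (mod 23), so λ ≡ 2·3 ≡ 6.
  x = λ² - 7 - 7 = 36 - 14 ≡ 22; y = λ·(7 - 22) - 4 ≡ 21. → (22, 21)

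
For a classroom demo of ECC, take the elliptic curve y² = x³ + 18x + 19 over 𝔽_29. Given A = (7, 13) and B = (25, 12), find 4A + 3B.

(26, 5)

First 4A:
Repeated addition: build up to 4A.
2A: tangent at (7, 13): λ = (3·7² + 18)/(2·13) ≡ 20/26. 26⁻¹ ≡ 19 (mod 29) since 26·19 = 494 ≡ 1, so λ ≡ 20·19 ≡ 3.
  x = λ² - 7 - 7 = 9 - 14 ≡ 24; y = λ·(7 - 24) - 13 ≡ 23. → (24, 23)
3A: (24, 23) + (7, 13). λ = (13 - 23)/(7 - 24) ≡ 19/12 mod 29. 12⁻¹ ≡ 17 (mod 29), so λ ≡ 4.
  x = λ² - 24 - 7 = 16 - 31 ≡ 14; y = λ·(24 - 14) - 23 ≡ 17. → (14, 17)
4A: (14, 17) + (7, 13). λ = (13 - 17)/(7 - 14) ≡ 25/22 mod 29. 22⁻¹ ≡ 4 (mod 29) since 22·4 = 88 ≡ 1, so λ ≡ 13.
  x = λ² - 14 - 7 = 169 - 21 ≡ 3; y = λ·(14 - 3) - 17 ≡ 10. → (3, 10)
4A = (3, 10).
Next 3B:
Repeated addition: build up to 3B.
2B: tangent at (25, 12): λ = (3·25² + 18)/(2·12) ≡ 8/24. 24⁻¹ ≡ 23 (mod 29) since 24·23 = 552 ≡ 1, so λ ≡ 8·23 ≡ 10.
  x = λ² - 25 - 25 = 100 - 50 ≡ 21; y = λ·(25 - 21) - 12 ≡ 28. → (21, 28)
3B: (21, 28) + (25, 12). λ = (12 - 28)/(25 - 21) ≡ 13/4 mod 29. 4⁻¹ ≡ 22 (mod 29) since 4·22 = 88 ≡ 1, so λ ≡ 25.
  x = λ² - 21 - 25 = 625 - 46 ≡ 28; y = λ·(21 - 28) - 28 ≡ 0. → (28, 0)
3B = (28, 0).
Finally 4A + 3B:
(3, 10) + (28, 0). λ = (0 - 10)/(28 - 3) ≡ 19/25 mod 29. 25⁻¹ ≡ 7 (mod 29), so λ ≡ 17.
  x = λ² - 3 - 28 = 289 - 31 ≡ 26; y = λ·(3 - 26) - 10 ≡ 5. → (26, 5)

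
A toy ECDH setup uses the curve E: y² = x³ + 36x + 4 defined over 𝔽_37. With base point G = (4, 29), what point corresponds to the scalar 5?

Repeated addition: build up to 5G.
2G: tangent at (4, 29): λ = (3·4² + 36)/(2·29) ≡ 10/21. 21⁻¹ ≡ 30 (mod 37), so λ ≡ 10·30 ≡ 4.
  x = λ² - 4 - 4 = 16 - 8 ≡ 8; y = λ·(4 - 8) - 29 ≡ 29. → (8, 29)
3G: (8, 29) + (4, 29). λ = (29 - 29)/(4 - 8) ≡ 0/33 mod 37. 33⁻¹ ≡ 9 (mod 37) since 33·9 = 297 ≡ 1, so λ ≡ 0.
  x = λ² - 8 - 4 = 0 - 12 ≡ 25; y = λ·(8 - 25) - 29 ≡ 8. → (25, 8)
4G: (25, 8) + (4, 29). λ = (29 - 8)/(4 - 25) ≡ 21/16 mod 37. 16⁻¹ ≡ 7 (mod 37), so λ ≡ 36.
  x = λ² - 25 - 4 = 1296 - 29 ≡ 9; y = λ·(25 - 9) - 8 ≡ 13. → (9, 13)
5G: (9, 13) + (4, 29). λ = (29 - 13)/(4 - 9) ≡ 16/32 mod 37. 32⁻¹ ≡ 22 (mod 37), so λ ≡ 19.
  x = λ² - 9 - 4 = 361 - 13 ≡ 15; y = λ·(9 - 15) - 13 ≡ 21. → (15, 21)

(15, 21)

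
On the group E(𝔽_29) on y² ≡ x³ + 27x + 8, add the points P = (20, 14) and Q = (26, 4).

(18, 2)

(20, 14) + (26, 4). λ = (4 - 14)/(26 - 20) ≡ 19/6 mod 29. 6⁻¹ ≡ 5 (mod 29) since 6·5 = 30 ≡ 1, so λ ≡ 8.
  x = λ² - 20 - 26 = 64 - 46 ≡ 18; y = λ·(20 - 18) - 14 ≡ 2. → (18, 2)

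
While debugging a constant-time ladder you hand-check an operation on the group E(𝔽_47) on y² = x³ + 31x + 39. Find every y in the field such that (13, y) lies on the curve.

17, 30

x³ + 31x + 39 = 2639 ≡ 7 (mod 47).
Square roots of 7 mod 47: 17 and 30 (since 17² = 289 ≡ 7).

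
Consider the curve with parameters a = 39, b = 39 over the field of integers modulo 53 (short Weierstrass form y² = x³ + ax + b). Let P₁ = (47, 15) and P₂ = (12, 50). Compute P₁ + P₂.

(48, 39)

(47, 15) + (12, 50). λ = (50 - 15)/(12 - 47) ≡ 35/18 mod 53. 18⁻¹ ≡ 3 (mod 53) since 18·3 = 54 ≡ 1, so λ ≡ 52.
  x = λ² - 47 - 12 = 2704 - 59 ≡ 48; y = λ·(47 - 48) - 15 ≡ 39. → (48, 39)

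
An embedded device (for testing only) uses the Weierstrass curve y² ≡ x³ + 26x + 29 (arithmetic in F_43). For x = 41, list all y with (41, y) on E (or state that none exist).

none

x³ + 26x + 29 = 70016 ≡ 12 (mod 43).
12 is a non-residue mod 43; no y exists.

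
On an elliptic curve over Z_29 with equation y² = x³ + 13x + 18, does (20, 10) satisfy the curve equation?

yes

y² = 10² ≡ 13; x³ + 13x + 18 = 8278 ≡ 13 (mod 29). 13 = 13.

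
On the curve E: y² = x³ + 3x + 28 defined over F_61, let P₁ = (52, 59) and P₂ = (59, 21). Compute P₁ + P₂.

(52, 59) + (59, 21). λ = (21 - 59)/(59 - 52) ≡ 23/7 mod 61. 7⁻¹ ≡ 35 (mod 61), so λ ≡ 12.
  x = λ² - 52 - 59 = 144 - 111 ≡ 33; y = λ·(52 - 33) - 59 ≡ 47. → (33, 47)

(33, 47)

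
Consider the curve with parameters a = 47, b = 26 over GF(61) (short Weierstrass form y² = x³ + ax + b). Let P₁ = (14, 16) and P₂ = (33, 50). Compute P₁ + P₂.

(39, 42)

(14, 16) + (33, 50). λ = (50 - 16)/(33 - 14) ≡ 34/19 mod 61. 19⁻¹ ≡ 45 (mod 61), so λ ≡ 5.
  x = λ² - 14 - 33 = 25 - 47 ≡ 39; y = λ·(14 - 39) - 16 ≡ 42. → (39, 42)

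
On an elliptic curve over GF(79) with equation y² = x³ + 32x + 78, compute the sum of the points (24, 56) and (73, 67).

(70, 3)

(24, 56) + (73, 67). λ = (67 - 56)/(73 - 24) ≡ 11/49 mod 79. 49⁻¹ ≡ 50 (mod 79) since 49·50 = 2450 ≡ 1, so λ ≡ 76.
  x = λ² - 24 - 73 = 5776 - 97 ≡ 70; y = λ·(24 - 70) - 56 ≡ 3. → (70, 3)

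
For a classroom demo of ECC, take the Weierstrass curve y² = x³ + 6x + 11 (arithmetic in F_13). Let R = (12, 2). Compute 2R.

(3, 2)

tangent at (12, 2): λ = (3·12² + 6)/(2·2) ≡ 9/4. 4⁻¹ ≡ 10 (mod 13), so λ ≡ 9·10 ≡ 12.
  x = λ² - 12 - 12 = 144 - 24 ≡ 3; y = λ·(12 - 3) - 2 ≡ 2. → (3, 2)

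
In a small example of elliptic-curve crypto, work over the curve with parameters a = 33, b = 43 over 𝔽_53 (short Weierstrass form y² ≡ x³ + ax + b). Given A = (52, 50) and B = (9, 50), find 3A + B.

First 3A:
Repeated addition: build up to 3A.
2A: tangent at (52, 50): λ = (3·52² + 33)/(2·50) ≡ 36/47. 47⁻¹ ≡ 44 (mod 53) since 47·44 = 2068 ≡ 1, so λ ≡ 36·44 ≡ 47.
  x = λ² - 52 - 52 = 2209 - 104 ≡ 38; y = λ·(52 - 38) - 50 ≡ 25. → (38, 25)
3A: (38, 25) + (52, 50). λ = (50 - 25)/(52 - 38) ≡ 25/14 mod 53. 14⁻¹ ≡ 19 (mod 53) since 14·19 = 266 ≡ 1, so λ ≡ 51.
  x = λ² - 38 - 52 = 2601 - 90 ≡ 20; y = λ·(38 - 20) - 25 ≡ 45. → (20, 45)
3A = (20, 45).
Finally 3A + B:
(20, 45) + (9, 50). λ = (50 - 45)/(9 - 20) ≡ 5/42 mod 53. 42⁻¹ ≡ 24 (mod 53) since 42·24 = 1008 ≡ 1, so λ ≡ 14.
  x = λ² - 20 - 9 = 196 - 29 ≡ 8; y = λ·(20 - 8) - 45 ≡ 17. → (8, 17)

(8, 17)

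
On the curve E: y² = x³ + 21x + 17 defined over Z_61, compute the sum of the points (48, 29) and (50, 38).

(29, 26)

(48, 29) + (50, 38). λ = (38 - 29)/(50 - 48) ≡ 9/2 mod 61. 2⁻¹ ≡ 31 (mod 61) since 2·31 = 62 ≡ 1, so λ ≡ 35.
  x = λ² - 48 - 50 = 1225 - 98 ≡ 29; y = λ·(48 - 29) - 29 ≡ 26. → (29, 26)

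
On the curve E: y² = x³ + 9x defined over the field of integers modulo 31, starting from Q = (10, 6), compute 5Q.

Double-and-add on 5 = (101)₂. Start with Q = (10, 6) for the leading 1-bit.
double: tangent at (10, 6): λ = (3·10² + 9)/(2·6) ≡ 30/12. 12⁻¹ ≡ 13 (mod 31), so λ ≡ 30·13 ≡ 18.
  x = λ² - 10 - 10 = 324 - 20 ≡ 25; y = λ·(10 - 25) - 6 ≡ 3. → (25, 3)
double: tangent at (25, 3): λ = (3·25² + 9)/(2·3) ≡ 24/6. 6⁻¹ ≡ 26 (mod 31) since 6·26 = 156 ≡ 1, so λ ≡ 24·26 ≡ 4.
  x = λ² - 25 - 25 = 16 - 50 ≡ 28; y = λ·(25 - 28) - 3 ≡ 16. → (28, 16)
add Q: (28, 16) + (10, 6). λ = (6 - 16)/(10 - 28) ≡ 21/13 mod 31. 13⁻¹ ≡ 12 (mod 31) since 13·12 = 156 ≡ 1, so λ ≡ 4.
  x = λ² - 28 - 10 = 16 - 38 ≡ 9; y = λ·(28 - 9) - 16 ≡ 29. → (9, 29)

(9, 29)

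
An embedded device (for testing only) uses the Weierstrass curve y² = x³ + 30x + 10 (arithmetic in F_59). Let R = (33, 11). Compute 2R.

tangent at (33, 11): λ = (3·33² + 30)/(2·11) ≡ 52/22. 22⁻¹ ≡ 51 (mod 59), so λ ≡ 52·51 ≡ 56.
  x = λ² - 33 - 33 = 3136 - 66 ≡ 2; y = λ·(33 - 2) - 11 ≡ 14. → (2, 14)

(2, 14)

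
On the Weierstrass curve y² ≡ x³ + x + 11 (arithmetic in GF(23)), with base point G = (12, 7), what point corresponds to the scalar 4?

(20, 21)

Repeated addition: build up to 4G.
2G: tangent at (12, 7): λ = (3·12² + 1)/(2·7) ≡ 19/14. 14⁻¹ ≡ 5 (mod 23), so λ ≡ 19·5 ≡ 3.
  x = λ² - 12 - 12 = 9 - 24 ≡ 8; y = λ·(12 - 8) - 7 ≡ 5. → (8, 5)
3G: (8, 5) + (12, 7). λ = (7 - 5)/(12 - 8) ≡ 2/4 mod 23. 4⁻¹ ≡ 6 (mod 23), so λ ≡ 12.
  x = λ² - 8 - 12 = 144 - 20 ≡ 9; y = λ·(8 - 9) - 5 ≡ 6. → (9, 6)
4G: (9, 6) + (12, 7). λ = (7 - 6)/(12 - 9) ≡ 1/3 mod 23. 3⁻¹ ≡ 8 (mod 23), so λ ≡ 8.
  x = λ² - 9 - 12 = 64 - 21 ≡ 20; y = λ·(9 - 20) - 6 ≡ 21. → (20, 21)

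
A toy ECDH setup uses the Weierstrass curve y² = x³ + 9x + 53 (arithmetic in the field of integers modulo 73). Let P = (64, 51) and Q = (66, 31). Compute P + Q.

(43, 31)

(64, 51) + (66, 31). λ = (31 - 51)/(66 - 64) ≡ 53/2 mod 73. 2⁻¹ ≡ 37 (mod 73), so λ ≡ 63.
  x = λ² - 64 - 66 = 3969 - 130 ≡ 43; y = λ·(64 - 43) - 51 ≡ 31. → (43, 31)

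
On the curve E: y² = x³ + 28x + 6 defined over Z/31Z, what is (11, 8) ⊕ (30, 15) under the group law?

(25, 26)

(11, 8) + (30, 15). λ = (15 - 8)/(30 - 11) ≡ 7/19 mod 31. 19⁻¹ ≡ 18 (mod 31) since 19·18 = 342 ≡ 1, so λ ≡ 2.
  x = λ² - 11 - 30 = 4 - 41 ≡ 25; y = λ·(11 - 25) - 8 ≡ 26. → (25, 26)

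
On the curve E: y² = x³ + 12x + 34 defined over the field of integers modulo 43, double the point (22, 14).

tangent at (22, 14): λ = (3·22² + 12)/(2·14) ≡ 2/28. 28⁻¹ ≡ 20 (mod 43), so λ ≡ 2·20 ≡ 40.
  x = λ² - 22 - 22 = 1600 - 44 ≡ 8; y = λ·(22 - 8) - 14 ≡ 30. → (8, 30)

(8, 30)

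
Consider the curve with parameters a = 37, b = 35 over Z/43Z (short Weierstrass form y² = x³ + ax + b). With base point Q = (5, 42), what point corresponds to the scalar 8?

Repeated addition: build up to 8Q.
2Q: tangent at (5, 42): λ = (3·5² + 37)/(2·42) ≡ 26/41. 41⁻¹ ≡ 21 (mod 43), so λ ≡ 26·21 ≡ 30.
  x = λ² - 5 - 5 = 900 - 10 ≡ 30; y = λ·(5 - 30) - 42 ≡ 25. → (30, 25)
3Q: (30, 25) + (5, 42). λ = (42 - 25)/(5 - 30) ≡ 17/18 mod 43. 18⁻¹ ≡ 12 (mod 43), so λ ≡ 32.
  x = λ² - 30 - 5 = 1024 - 35 ≡ 0; y = λ·(30 - 0) - 25 ≡ 32. → (0, 32)
4Q: (0, 32) + (5, 42). λ = (42 - 32)/(5 - 0) ≡ 10/5 mod 43. 5⁻¹ ≡ 26 (mod 43), so λ ≡ 2.
  x = λ² - 0 - 5 = 4 - 5 ≡ 42; y = λ·(0 - 42) - 32 ≡ 13. → (42, 13)
5Q: (42, 13) + (5, 42). λ = (42 - 13)/(5 - 42) ≡ 29/6 mod 43. 6⁻¹ ≡ 36 (mod 43), so λ ≡ 12.
  x = λ² - 42 - 5 = 144 - 47 ≡ 11; y = λ·(42 - 11) - 13 ≡ 15. → (11, 15)
6Q: (11, 15) + (5, 42). λ = (42 - 15)/(5 - 11) ≡ 27/37 mod 43. 37⁻¹ ≡ 7 (mod 43), so λ ≡ 17.
  x = λ² - 11 - 5 = 289 - 16 ≡ 15; y = λ·(11 - 15) - 15 ≡ 3. → (15, 3)
7Q: (15, 3) + (5, 42). λ = (42 - 3)/(5 - 15) ≡ 39/33 mod 43. 33⁻¹ ≡ 30 (mod 43) since 33·30 = 990 ≡ 1, so λ ≡ 9.
  x = λ² - 15 - 5 = 81 - 20 ≡ 18; y = λ·(15 - 18) - 3 ≡ 13. → (18, 13)
8Q: (18, 13) + (5, 42). λ = (42 - 13)/(5 - 18) ≡ 29/30 mod 43. 30⁻¹ ≡ 33 (mod 43) since 30·33 = 990 ≡ 1, so λ ≡ 11.
  x = λ² - 18 - 5 = 121 - 23 ≡ 12; y = λ·(18 - 12) - 13 ≡ 10. → (12, 10)

(12, 10)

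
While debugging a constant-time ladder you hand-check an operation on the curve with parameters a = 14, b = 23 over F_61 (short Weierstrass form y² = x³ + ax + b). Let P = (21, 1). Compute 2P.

(10, 2)

tangent at (21, 1): λ = (3·21² + 14)/(2·1) ≡ 56/2. 2⁻¹ ≡ 31 (mod 61) since 2·31 = 62 ≡ 1, so λ ≡ 56·31 ≡ 28.
  x = λ² - 21 - 21 = 784 - 42 ≡ 10; y = λ·(21 - 10) - 1 ≡ 2. → (10, 2)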